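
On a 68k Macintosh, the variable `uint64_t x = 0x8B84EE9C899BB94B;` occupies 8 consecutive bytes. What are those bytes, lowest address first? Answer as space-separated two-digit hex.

Split into bytes (most-significant first): 8B 84 EE 9C 89 9B B9 4B.
Big-endian stores the most-significant byte at the lowest address.
So the memory order matches the most-significant-first order: 8B 84 EE 9C 89 9B B9 4B.

8B 84 EE 9C 89 9B B9 4B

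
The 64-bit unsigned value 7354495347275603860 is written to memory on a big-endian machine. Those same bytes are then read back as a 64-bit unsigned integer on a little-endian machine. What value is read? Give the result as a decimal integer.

10673426064340553830

7354495347275603860 in 64-bit hexadecimal is 0x66106A8D74A01F94.
Stored big-endian, the bytes at ascending addresses are 66 10 6A 8D 74 A0 1F 94.
Read back as little-endian, the first byte is least significant, giving 0x941FA0748D6A1066.
0x941FA0748D6A1066 = 10673426064340553830.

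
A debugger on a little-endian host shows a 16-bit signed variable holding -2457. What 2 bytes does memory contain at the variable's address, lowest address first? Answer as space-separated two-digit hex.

Two's complement of -2457 in 16 bits: 2457 = 0x0999; invert → 0xF666; add 1 → 0xF667.
Split into bytes (most-significant first): F6 67.
In little-endian order the low byte comes first in memory.
So at ascending addresses the bytes are 67 F6.

67 F6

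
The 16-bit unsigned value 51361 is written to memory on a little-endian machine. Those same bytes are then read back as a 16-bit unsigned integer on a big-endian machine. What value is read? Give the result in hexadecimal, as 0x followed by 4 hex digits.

0xA1C8

51361 in 16-bit hexadecimal is 0xC8A1.
Stored little-endian, the bytes at ascending addresses are A1 C8.
Read back as big-endian, the last byte is least significant, giving 0xA1C8.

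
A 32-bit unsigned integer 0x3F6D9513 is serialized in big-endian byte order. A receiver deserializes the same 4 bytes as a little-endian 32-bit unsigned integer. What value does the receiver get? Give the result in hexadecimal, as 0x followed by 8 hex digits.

Stored big-endian, the bytes at ascending addresses are 3F 6D 95 13.
Read back as little-endian, the first byte is least significant, giving 0x13956D3F.

0x13956D3F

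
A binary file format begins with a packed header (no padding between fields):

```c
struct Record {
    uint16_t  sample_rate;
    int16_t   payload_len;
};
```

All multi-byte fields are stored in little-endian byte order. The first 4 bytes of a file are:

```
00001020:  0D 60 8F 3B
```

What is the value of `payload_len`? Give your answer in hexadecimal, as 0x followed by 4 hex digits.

0x3B8F

`payload_len` follows `sample_rate` (2 bytes), so it starts at byte offset 2 and occupies 2 bytes.
Bytes at offsets 2..3: 8F 3B.
In little-endian order the low byte comes first in memory.
Reassemble most-significant byte first: 3B 8F → 0x3B8F.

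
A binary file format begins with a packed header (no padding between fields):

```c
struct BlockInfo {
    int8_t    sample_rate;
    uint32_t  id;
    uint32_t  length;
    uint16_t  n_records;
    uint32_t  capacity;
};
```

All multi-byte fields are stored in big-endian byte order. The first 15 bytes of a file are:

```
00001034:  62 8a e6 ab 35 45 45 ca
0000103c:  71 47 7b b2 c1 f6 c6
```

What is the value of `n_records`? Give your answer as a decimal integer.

`n_records` follows `sample_rate` (1 B), `id` (4 B), `length` (4 B), so it starts at offset 1 + 4 + 4 = 9 and occupies 2 bytes.
Bytes at offsets 9..10: 47 7B.
Big-endian stores the most-significant byte at the lowest address.
The bytes are already most-significant first: 0x477B.
0x477B = 18299.

18299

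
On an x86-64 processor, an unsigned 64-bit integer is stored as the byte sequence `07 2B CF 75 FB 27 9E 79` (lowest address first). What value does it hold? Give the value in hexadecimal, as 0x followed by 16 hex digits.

In little-endian order the low byte comes first in memory.
Reassemble most-significant byte first: 79 9E 27 FB 75 CF 2B 07 → 0x799E27FB75CF2B07.

0x799E27FB75CF2B07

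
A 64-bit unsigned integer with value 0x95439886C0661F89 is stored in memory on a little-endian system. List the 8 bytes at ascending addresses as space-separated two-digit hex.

Split into bytes (most-significant first): 95 43 98 86 C0 66 1F 89.
In little-endian order the low byte comes first in memory.
So at ascending addresses the bytes are 89 1F 66 C0 86 98 43 95.

89 1F 66 C0 86 98 43 95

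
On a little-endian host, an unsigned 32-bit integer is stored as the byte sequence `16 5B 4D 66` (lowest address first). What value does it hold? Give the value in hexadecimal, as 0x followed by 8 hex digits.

In little-endian order the low byte comes first in memory.
Reassemble most-significant byte first: 66 4D 5B 16 → 0x664D5B16.

0x664D5B16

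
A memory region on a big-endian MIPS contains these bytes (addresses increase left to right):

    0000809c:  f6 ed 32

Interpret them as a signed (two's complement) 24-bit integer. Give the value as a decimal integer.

Big-endian: lowest address holds the most-significant byte.
The bytes are already most-significant first: 0xF6ED32.
Top bit is set, so as a signed 24-bit value this is 0xF6ED32 − 2^24 = -594638.

-594638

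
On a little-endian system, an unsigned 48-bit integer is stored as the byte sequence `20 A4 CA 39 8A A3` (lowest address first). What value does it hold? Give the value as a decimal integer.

In little-endian order the low byte comes first in memory.
Reassemble most-significant byte first: A3 8A 39 CA A4 20 → 0xA38A39CAA420.
0xA38A39CAA420 = 179814070395936.

179814070395936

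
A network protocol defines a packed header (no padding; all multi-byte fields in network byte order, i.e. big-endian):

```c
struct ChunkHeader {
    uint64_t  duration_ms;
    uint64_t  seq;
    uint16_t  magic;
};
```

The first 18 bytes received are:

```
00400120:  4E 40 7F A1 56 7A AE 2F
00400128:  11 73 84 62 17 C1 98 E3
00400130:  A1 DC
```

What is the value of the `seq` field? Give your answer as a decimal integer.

`seq` follows `duration_ms` (8 bytes), so it starts at byte offset 8 and occupies 8 bytes.
Bytes at offsets 8..15: 11 73 84 62 17 C1 98 E3.
Big-endian stores the most-significant byte at the lowest address.
The bytes are already most-significant first: 0x1173846217C198E3.
0x1173846217C198E3 = 1257494277806725347.

1257494277806725347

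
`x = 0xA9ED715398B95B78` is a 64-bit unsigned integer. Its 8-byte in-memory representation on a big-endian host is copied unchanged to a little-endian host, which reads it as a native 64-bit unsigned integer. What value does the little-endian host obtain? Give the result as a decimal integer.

Stored big-endian, the bytes at ascending addresses are A9 ED 71 53 98 B9 5B 78.
Read back as little-endian, the first byte is least significant, giving 0x785BB9985371EDA9.
0x785BB9985371EDA9 = 8672729571318164905.

8672729571318164905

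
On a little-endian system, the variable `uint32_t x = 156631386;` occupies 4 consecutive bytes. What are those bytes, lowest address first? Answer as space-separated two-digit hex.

156631386 in hexadecimal, padded to 32 bits, is 0x0956015A.
Split into bytes (most-significant first): 09 56 01 5A.
Little-endian: lowest address holds the least-significant byte.
So at ascending addresses the bytes are 5A 01 56 09.

5A 01 56 09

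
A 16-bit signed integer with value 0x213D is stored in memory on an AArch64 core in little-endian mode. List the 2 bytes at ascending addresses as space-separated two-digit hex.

Split into bytes (most-significant first): 21 3D.
In little-endian order the low byte comes first in memory.
So at ascending addresses the bytes are 3D 21.

3D 21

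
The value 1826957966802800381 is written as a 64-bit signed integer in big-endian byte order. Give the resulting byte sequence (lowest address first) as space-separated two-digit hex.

19 5A A8 97 56 D9 CE FD

1826957966802800381 in hexadecimal, padded to 64 bits, is 0x195AA89756D9CEFD.
Split into bytes (most-significant first): 19 5A A8 97 56 D9 CE FD.
Big-endian stores the most-significant byte at the lowest address.
So the memory order matches the most-significant-first order: 19 5A A8 97 56 D9 CE FD.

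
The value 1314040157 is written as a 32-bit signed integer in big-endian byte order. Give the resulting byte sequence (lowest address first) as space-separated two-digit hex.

4E 52 A9 5D

1314040157 in hexadecimal, padded to 32 bits, is 0x4E52A95D.
Split into bytes (most-significant first): 4E 52 A9 5D.
In big-endian order the high byte comes first in memory.
So the memory order matches the most-significant-first order: 4E 52 A9 5D.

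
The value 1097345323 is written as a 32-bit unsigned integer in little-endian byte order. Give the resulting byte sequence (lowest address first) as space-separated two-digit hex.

1097345323 in hexadecimal, padded to 32 bits, is 0x4168292B.
Split into bytes (most-significant first): 41 68 29 2B.
Little-endian: lowest address holds the least-significant byte.
So at ascending addresses the bytes are 2B 29 68 41.

2B 29 68 41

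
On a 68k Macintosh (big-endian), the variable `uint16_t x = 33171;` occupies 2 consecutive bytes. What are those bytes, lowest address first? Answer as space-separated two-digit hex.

33171 in hexadecimal, padded to 16 bits, is 0x8193.
Split into bytes (most-significant first): 81 93.
Big-endian: lowest address holds the most-significant byte.
So the memory order matches the most-significant-first order: 81 93.

81 93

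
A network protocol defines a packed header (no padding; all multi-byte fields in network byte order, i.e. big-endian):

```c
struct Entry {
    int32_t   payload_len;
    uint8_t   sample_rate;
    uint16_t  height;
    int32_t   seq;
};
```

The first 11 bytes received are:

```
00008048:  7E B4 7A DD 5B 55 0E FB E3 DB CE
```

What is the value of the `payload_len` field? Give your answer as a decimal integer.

`payload_len` is the first field, at byte offset 0, occupying 4 bytes.
Bytes at offsets 0..3: 7E B4 7A DD.
Big-endian stores the most-significant byte at the lowest address.
The bytes are already most-significant first: 0x7EB47ADD.
0x7EB47ADD = 2125757149.

2125757149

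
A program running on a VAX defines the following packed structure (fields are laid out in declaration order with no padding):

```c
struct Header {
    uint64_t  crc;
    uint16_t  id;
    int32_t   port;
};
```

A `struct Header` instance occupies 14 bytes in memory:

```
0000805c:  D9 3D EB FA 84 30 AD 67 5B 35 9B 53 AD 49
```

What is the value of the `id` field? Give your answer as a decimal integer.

`id` follows `crc` (8 bytes), so it starts at byte offset 8 and occupies 2 bytes.
Bytes at offsets 8..9: 5B 35.
In little-endian order the low byte comes first in memory.
Reassemble most-significant byte first: 35 5B → 0x355B.
0x355B = 13659.

13659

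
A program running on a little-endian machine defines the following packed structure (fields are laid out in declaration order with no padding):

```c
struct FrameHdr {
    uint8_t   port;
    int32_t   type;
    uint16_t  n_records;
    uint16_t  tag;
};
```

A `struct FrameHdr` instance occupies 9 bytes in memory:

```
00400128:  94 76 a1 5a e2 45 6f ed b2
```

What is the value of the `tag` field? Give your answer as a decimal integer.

`tag` follows `port` (1 B), `type` (4 B), `n_records` (2 B), so it starts at offset 1 + 4 + 2 = 7 and occupies 2 bytes.
Bytes at offsets 7..8: ED B2.
Little-endian stores the least-significant byte at the lowest address.
Reassemble most-significant byte first: B2 ED → 0xB2ED.
0xB2ED = 45805.

45805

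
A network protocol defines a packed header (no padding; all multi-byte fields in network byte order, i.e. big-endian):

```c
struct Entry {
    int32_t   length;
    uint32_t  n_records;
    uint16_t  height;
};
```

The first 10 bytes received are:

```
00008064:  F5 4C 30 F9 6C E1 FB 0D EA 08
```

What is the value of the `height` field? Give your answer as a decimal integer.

`height` follows `length` (4 B), `n_records` (4 B), so it starts at offset 4 + 4 = 8 and occupies 2 bytes.
Bytes at offsets 8..9: EA 08.
Big-endian: lowest address holds the most-significant byte.
The bytes are already most-significant first: 0xEA08.
0xEA08 = 59912.

59912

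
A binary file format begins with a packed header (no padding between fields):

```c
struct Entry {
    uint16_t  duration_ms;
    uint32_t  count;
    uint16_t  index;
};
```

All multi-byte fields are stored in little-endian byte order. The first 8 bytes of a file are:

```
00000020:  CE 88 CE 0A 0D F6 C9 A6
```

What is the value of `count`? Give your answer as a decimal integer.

4128049870

`count` follows `duration_ms` (2 bytes), so it starts at byte offset 2 and occupies 4 bytes.
Bytes at offsets 2..5: CE 0A 0D F6.
Little-endian: lowest address holds the least-significant byte.
Reassemble most-significant byte first: F6 0D 0A CE → 0xF60D0ACE.
0xF60D0ACE = 4128049870.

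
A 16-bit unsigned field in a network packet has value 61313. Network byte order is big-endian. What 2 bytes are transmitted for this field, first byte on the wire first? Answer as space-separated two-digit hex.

EF 81

61313 in hexadecimal, padded to 16 bits, is 0xEF81.
Split into bytes (most-significant first): EF 81.
Big-endian stores the most-significant byte at the lowest address.
So the memory order matches the most-significant-first order: EF 81.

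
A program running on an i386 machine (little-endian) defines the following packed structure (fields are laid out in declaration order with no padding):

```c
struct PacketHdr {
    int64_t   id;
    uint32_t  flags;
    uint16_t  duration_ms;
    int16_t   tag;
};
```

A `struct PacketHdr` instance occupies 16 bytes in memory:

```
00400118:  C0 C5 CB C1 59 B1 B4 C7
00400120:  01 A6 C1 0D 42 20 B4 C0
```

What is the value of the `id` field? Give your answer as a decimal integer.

-4056422365292411456

`id` is the first field, at byte offset 0, occupying 8 bytes.
Bytes at offsets 0..7: C0 C5 CB C1 59 B1 B4 C7.
In little-endian order the low byte comes first in memory.
Reassemble most-significant byte first: C7 B4 B1 59 C1 CB C5 C0 → 0xC7B4B159C1CBC5C0.
Top bit is set, so as a signed 64-bit value this is 0xC7B4B159C1CBC5C0 − 2^64 = -4056422365292411456.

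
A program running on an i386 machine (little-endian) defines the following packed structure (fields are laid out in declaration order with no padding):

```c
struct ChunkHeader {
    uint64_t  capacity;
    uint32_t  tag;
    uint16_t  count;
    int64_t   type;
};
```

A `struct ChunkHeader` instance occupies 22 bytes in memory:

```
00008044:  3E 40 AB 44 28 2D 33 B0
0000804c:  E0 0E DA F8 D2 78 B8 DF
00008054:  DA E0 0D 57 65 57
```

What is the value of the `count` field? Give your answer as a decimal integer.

`count` follows `capacity` (8 B), `tag` (4 B), so it starts at offset 8 + 4 = 12 and occupies 2 bytes.
Bytes at offsets 12..13: D2 78.
In little-endian order the low byte comes first in memory.
Reassemble most-significant byte first: 78 D2 → 0x78D2.
0x78D2 = 30930.

30930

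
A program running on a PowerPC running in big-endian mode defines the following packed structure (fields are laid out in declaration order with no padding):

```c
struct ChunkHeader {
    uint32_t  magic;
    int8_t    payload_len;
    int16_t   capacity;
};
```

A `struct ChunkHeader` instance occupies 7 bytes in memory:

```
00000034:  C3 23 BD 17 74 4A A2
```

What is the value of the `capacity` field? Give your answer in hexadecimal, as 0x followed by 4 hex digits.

0x4AA2

`capacity` follows `magic` (4 B), `payload_len` (1 B), so it starts at offset 4 + 1 = 5 and occupies 2 bytes.
Bytes at offsets 5..6: 4A A2.
In big-endian order the high byte comes first in memory.
The bytes are already most-significant first: 0x4AA2.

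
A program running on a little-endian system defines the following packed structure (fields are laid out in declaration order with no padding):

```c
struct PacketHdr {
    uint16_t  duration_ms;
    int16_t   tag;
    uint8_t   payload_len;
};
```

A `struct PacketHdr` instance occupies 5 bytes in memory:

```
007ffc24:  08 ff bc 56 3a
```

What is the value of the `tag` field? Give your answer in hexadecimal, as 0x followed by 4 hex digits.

0x56BC

`tag` follows `duration_ms` (2 bytes), so it starts at byte offset 2 and occupies 2 bytes.
Bytes at offsets 2..3: BC 56.
Little-endian stores the least-significant byte at the lowest address.
Reassemble most-significant byte first: 56 BC → 0x56BC.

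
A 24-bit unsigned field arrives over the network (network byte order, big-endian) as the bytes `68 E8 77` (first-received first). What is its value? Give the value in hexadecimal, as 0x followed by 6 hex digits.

Big-endian: lowest address holds the most-significant byte.
The bytes are already most-significant first: 0x68E877.

0x68E877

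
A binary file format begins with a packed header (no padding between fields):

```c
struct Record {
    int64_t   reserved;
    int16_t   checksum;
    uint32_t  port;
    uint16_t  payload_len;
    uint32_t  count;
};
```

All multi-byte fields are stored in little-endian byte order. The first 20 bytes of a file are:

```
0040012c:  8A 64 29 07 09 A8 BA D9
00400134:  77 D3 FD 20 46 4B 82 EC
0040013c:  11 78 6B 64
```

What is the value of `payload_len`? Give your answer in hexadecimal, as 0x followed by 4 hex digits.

0xEC82

`payload_len` follows `reserved` (8 B), `checksum` (2 B), `port` (4 B), so it starts at offset 8 + 2 + 4 = 14 and occupies 2 bytes.
Bytes at offsets 14..15: 82 EC.
In little-endian order the low byte comes first in memory.
Reassemble most-significant byte first: EC 82 → 0xEC82.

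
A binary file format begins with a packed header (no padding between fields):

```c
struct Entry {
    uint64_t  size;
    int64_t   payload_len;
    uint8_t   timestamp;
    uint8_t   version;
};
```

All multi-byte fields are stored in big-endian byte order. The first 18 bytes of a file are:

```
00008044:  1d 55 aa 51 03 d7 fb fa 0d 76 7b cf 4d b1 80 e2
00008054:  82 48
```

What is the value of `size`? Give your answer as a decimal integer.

`size` is the first field, at byte offset 0, occupying 8 bytes.
Bytes at offsets 0..7: 1D 55 AA 51 03 D7 FB FA.
Big-endian stores the most-significant byte at the lowest address.
The bytes are already most-significant first: 0x1D55AA5103D7FBFA.
0x1D55AA5103D7FBFA = 2113782865053875194.

2113782865053875194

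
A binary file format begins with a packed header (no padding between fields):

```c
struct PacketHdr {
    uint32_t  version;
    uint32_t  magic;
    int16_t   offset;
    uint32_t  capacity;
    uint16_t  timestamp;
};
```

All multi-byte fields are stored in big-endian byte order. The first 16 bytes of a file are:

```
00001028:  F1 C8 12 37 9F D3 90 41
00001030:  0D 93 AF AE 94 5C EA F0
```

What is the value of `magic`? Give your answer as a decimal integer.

2681442369

`magic` follows `version` (4 bytes), so it starts at byte offset 4 and occupies 4 bytes.
Bytes at offsets 4..7: 9F D3 90 41.
Big-endian stores the most-significant byte at the lowest address.
The bytes are already most-significant first: 0x9FD39041.
0x9FD39041 = 2681442369.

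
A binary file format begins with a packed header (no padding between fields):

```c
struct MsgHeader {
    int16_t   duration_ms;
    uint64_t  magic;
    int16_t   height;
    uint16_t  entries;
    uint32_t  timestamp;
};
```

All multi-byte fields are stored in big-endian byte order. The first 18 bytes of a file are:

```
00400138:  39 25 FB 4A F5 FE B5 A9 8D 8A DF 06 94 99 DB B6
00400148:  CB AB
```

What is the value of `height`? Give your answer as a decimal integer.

-8442

`height` follows `duration_ms` (2 B), `magic` (8 B), so it starts at offset 2 + 8 = 10 and occupies 2 bytes.
Bytes at offsets 10..11: DF 06.
In big-endian order the high byte comes first in memory.
The bytes are already most-significant first: 0xDF06.
Top bit is set, so as a signed 16-bit value this is 0xDF06 − 2^16 = -8442.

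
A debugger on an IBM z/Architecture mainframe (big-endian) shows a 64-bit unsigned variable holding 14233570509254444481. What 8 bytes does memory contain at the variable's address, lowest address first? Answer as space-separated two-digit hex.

C5 87 CC F7 29 96 45 C1

14233570509254444481 in hexadecimal, padded to 64 bits, is 0xC587CCF7299645C1.
Split into bytes (most-significant first): C5 87 CC F7 29 96 45 C1.
In big-endian order the high byte comes first in memory.
So the memory order matches the most-significant-first order: C5 87 CC F7 29 96 45 C1.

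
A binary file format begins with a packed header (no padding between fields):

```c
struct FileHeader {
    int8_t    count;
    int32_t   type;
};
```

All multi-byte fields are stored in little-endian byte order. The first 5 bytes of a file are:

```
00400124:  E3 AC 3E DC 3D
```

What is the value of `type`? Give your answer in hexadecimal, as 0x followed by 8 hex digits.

`type` follows `count` (1 byte), so it starts at byte offset 1 and occupies 4 bytes.
Bytes at offsets 1..4: AC 3E DC 3D.
Little-endian stores the least-significant byte at the lowest address.
Reassemble most-significant byte first: 3D DC 3E AC → 0x3DDC3EAC.

0x3DDC3EAC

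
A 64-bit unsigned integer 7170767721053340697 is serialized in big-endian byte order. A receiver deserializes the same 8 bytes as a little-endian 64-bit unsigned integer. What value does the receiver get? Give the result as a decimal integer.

7170767721053340697 in 64-bit hexadecimal is 0x6383AF3FFC38C419.
Stored big-endian, the bytes at ascending addresses are 63 83 AF 3F FC 38 C4 19.
Read back as little-endian, the first byte is least significant, giving 0x19C438FC3FAF8363.
0x19C438FC3FAF8363 = 1856671602434868067.

1856671602434868067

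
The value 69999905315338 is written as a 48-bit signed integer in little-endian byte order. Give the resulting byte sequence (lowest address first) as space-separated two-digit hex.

69999905315338 in hexadecimal, padded to 48 bits, is 0x3FAA1F7D9A0A.
Split into bytes (most-significant first): 3F AA 1F 7D 9A 0A.
Little-endian stores the least-significant byte at the lowest address.
So at ascending addresses the bytes are 0A 9A 7D 1F AA 3F.

0A 9A 7D 1F AA 3F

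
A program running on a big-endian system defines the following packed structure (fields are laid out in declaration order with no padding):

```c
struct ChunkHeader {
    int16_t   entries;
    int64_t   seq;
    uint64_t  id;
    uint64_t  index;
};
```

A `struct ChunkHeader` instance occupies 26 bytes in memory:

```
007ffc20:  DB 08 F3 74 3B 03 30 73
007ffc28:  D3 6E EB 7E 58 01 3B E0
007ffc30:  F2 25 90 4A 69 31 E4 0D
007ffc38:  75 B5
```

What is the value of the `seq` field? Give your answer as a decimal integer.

-904032740310789266

`seq` follows `entries` (2 bytes), so it starts at byte offset 2 and occupies 8 bytes.
Bytes at offsets 2..9: F3 74 3B 03 30 73 D3 6E.
In big-endian order the high byte comes first in memory.
The bytes are already most-significant first: 0xF3743B033073D36E.
Top bit is set, so as a signed 64-bit value this is 0xF3743B033073D36E − 2^64 = -904032740310789266.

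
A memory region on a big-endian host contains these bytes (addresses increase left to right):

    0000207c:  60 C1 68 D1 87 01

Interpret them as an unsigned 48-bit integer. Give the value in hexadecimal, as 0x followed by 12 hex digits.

Big-endian stores the most-significant byte at the lowest address.
The bytes are already most-significant first: 0x60C168D18701.

0x60C168D18701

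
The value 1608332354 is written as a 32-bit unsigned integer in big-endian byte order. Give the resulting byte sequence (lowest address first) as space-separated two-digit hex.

5F DD 34 42

1608332354 in hexadecimal, padded to 32 bits, is 0x5FDD3442.
Split into bytes (most-significant first): 5F DD 34 42.
In big-endian order the high byte comes first in memory.
So the memory order matches the most-significant-first order: 5F DD 34 42.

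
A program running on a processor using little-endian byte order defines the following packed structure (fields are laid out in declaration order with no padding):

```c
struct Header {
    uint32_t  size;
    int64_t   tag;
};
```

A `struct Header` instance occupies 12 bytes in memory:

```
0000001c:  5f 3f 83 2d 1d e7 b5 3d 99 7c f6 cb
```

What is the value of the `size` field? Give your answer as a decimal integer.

`size` is the first field, at byte offset 0, occupying 4 bytes.
Bytes at offsets 0..3: 5F 3F 83 2D.
Little-endian: lowest address holds the least-significant byte.
Reassemble most-significant byte first: 2D 83 3F 5F → 0x2D833F5F.
0x2D833F5F = 763576159.

763576159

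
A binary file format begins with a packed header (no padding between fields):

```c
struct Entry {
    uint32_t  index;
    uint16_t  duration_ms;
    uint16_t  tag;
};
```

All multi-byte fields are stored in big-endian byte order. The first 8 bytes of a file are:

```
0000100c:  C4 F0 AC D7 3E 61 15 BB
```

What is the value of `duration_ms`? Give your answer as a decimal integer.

`duration_ms` follows `index` (4 bytes), so it starts at byte offset 4 and occupies 2 bytes.
Bytes at offsets 4..5: 3E 61.
Big-endian: lowest address holds the most-significant byte.
The bytes are already most-significant first: 0x3E61.
0x3E61 = 15969.

15969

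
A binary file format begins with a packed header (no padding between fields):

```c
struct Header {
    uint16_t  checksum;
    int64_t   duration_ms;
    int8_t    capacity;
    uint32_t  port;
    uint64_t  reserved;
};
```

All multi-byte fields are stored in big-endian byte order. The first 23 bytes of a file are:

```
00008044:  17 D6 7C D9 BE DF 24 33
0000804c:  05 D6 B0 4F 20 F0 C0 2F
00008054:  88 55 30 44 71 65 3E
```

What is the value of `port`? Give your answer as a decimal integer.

1327558848

`port` follows `checksum` (2 B), `duration_ms` (8 B), `capacity` (1 B), so it starts at offset 2 + 8 + 1 = 11 and occupies 4 bytes.
Bytes at offsets 11..14: 4F 20 F0 C0.
Big-endian: lowest address holds the most-significant byte.
The bytes are already most-significant first: 0x4F20F0C0.
0x4F20F0C0 = 1327558848.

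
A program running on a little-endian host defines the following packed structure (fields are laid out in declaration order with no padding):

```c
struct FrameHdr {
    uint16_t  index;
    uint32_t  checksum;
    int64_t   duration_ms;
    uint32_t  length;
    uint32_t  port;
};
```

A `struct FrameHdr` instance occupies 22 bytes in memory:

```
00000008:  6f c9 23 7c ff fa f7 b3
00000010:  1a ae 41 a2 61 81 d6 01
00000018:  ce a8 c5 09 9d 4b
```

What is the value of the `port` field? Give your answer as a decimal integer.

`port` follows `index` (2 B), `checksum` (4 B), `duration_ms` (8 B), `length` (4 B), so it starts at offset 2 + 4 + 8 + 4 = 18 and occupies 4 bytes.
Bytes at offsets 18..21: C5 09 9D 4B.
In little-endian order the low byte comes first in memory.
Reassemble most-significant byte first: 4B 9D 09 C5 → 0x4B9D09C5.
0x4B9D09C5 = 1268582853.

1268582853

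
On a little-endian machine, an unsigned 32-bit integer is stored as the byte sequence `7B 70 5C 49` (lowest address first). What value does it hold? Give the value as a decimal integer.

Little-endian stores the least-significant byte at the lowest address.
Reassemble most-significant byte first: 49 5C 70 7B → 0x495C707B.
0x495C707B = 1230794875.

1230794875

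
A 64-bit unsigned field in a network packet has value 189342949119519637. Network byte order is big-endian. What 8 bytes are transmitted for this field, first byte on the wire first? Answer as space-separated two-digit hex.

189342949119519637 in hexadecimal, padded to 64 bits, is 0x02A0AE68B6FE6B95.
Split into bytes (most-significant first): 02 A0 AE 68 B6 FE 6B 95.
Big-endian stores the most-significant byte at the lowest address.
So the memory order matches the most-significant-first order: 02 A0 AE 68 B6 FE 6B 95.

02 A0 AE 68 B6 FE 6B 95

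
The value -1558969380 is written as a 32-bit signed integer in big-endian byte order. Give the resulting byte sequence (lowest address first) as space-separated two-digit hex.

A3 14 03 DC

Two's complement of -1558969380 in 32 bits: 1558969380 = 0x5CEBFC24; invert → 0xA31403DB; add 1 → 0xA31403DC.
Split into bytes (most-significant first): A3 14 03 DC.
In big-endian order the high byte comes first in memory.
So the memory order matches the most-significant-first order: A3 14 03 DC.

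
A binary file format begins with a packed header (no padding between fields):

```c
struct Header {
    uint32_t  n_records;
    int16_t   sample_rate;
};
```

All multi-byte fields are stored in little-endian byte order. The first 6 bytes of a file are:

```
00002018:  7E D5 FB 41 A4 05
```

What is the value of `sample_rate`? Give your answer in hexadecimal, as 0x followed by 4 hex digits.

0x05A4

`sample_rate` follows `n_records` (4 bytes), so it starts at byte offset 4 and occupies 2 bytes.
Bytes at offsets 4..5: A4 05.
Little-endian: lowest address holds the least-significant byte.
Reassemble most-significant byte first: 05 A4 → 0x05A4.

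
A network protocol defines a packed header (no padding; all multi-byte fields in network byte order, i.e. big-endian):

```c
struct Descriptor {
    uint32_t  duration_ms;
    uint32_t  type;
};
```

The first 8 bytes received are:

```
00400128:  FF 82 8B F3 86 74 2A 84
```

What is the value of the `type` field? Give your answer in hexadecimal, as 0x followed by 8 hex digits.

0x86742A84

`type` follows `duration_ms` (4 bytes), so it starts at byte offset 4 and occupies 4 bytes.
Bytes at offsets 4..7: 86 74 2A 84.
Big-endian: lowest address holds the most-significant byte.
The bytes are already most-significant first: 0x86742A84.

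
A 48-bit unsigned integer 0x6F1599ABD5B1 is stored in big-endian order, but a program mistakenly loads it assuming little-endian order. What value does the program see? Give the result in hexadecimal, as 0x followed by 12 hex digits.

0xB1D5AB99156F

Stored big-endian, the bytes at ascending addresses are 6F 15 99 AB D5 B1.
Read back as little-endian, the first byte is least significant, giving 0xB1D5AB99156F.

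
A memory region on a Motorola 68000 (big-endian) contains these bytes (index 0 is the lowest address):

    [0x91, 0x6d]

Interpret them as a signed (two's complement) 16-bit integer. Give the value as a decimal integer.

-28307

Big-endian: lowest address holds the most-significant byte.
The bytes are already most-significant first: 0x916D.
Top bit is set, so as a signed 16-bit value this is 0x916D − 2^16 = -28307.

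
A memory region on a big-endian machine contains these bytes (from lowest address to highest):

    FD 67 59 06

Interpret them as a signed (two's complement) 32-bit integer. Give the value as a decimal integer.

-43558650

Big-endian stores the most-significant byte at the lowest address.
The bytes are already most-significant first: 0xFD675906.
Top bit is set, so as a signed 32-bit value this is 0xFD675906 − 2^32 = -43558650.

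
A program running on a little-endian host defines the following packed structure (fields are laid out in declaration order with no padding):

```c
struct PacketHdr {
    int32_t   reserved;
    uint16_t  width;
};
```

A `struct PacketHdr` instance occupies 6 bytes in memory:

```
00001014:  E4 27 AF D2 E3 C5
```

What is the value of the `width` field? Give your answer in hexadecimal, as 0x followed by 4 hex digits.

`width` follows `reserved` (4 bytes), so it starts at byte offset 4 and occupies 2 bytes.
Bytes at offsets 4..5: E3 C5.
In little-endian order the low byte comes first in memory.
Reassemble most-significant byte first: C5 E3 → 0xC5E3.

0xC5E3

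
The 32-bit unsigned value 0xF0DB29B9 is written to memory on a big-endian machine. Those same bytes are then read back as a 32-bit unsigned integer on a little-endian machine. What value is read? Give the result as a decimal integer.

Stored big-endian, the bytes at ascending addresses are F0 DB 29 B9.
Read back as little-endian, the first byte is least significant, giving 0xB929DBF0.
0xB929DBF0 = 3106528240.

3106528240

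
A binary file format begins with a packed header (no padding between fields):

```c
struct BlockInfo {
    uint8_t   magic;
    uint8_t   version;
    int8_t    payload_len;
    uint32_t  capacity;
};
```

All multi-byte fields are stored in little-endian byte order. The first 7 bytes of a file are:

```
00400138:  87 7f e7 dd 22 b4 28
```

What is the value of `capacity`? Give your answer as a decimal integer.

`capacity` follows `magic` (1 B), `version` (1 B), `payload_len` (1 B), so it starts at offset 1 + 1 + 1 = 3 and occupies 4 bytes.
Bytes at offsets 3..6: DD 22 B4 28.
Little-endian: lowest address holds the least-significant byte.
Reassemble most-significant byte first: 28 B4 22 DD → 0x28B422DD.
0x28B422DD = 682894045.

682894045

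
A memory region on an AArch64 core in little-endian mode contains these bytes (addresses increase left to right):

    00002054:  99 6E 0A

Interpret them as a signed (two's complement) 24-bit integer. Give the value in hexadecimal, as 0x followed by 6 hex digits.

0x0A6E99

Little-endian: lowest address holds the least-significant byte.
Reassemble most-significant byte first: 0A 6E 99 → 0x0A6E99.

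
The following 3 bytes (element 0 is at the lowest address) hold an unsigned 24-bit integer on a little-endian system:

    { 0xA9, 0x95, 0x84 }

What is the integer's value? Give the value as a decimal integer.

Little-endian: lowest address holds the least-significant byte.
Reassemble most-significant byte first: 84 95 A9 → 0x8495A9.
0x8495A9 = 8689065.

8689065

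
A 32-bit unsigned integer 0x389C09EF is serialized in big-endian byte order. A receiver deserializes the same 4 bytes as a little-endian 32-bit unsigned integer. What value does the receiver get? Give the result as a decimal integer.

Stored big-endian, the bytes at ascending addresses are 38 9C 09 EF.
Read back as little-endian, the first byte is least significant, giving 0xEF099C38.
0xEF099C38 = 4010384440.

4010384440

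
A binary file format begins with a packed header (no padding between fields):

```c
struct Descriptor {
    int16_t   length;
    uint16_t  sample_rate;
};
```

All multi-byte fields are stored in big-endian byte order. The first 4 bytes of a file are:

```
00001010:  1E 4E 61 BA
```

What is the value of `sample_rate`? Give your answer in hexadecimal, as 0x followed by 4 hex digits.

`sample_rate` follows `length` (2 bytes), so it starts at byte offset 2 and occupies 2 bytes.
Bytes at offsets 2..3: 61 BA.
In big-endian order the high byte comes first in memory.
The bytes are already most-significant first: 0x61BA.

0x61BA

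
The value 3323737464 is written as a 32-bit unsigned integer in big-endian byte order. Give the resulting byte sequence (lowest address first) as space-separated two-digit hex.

C6 1C 35 78

3323737464 in hexadecimal, padded to 32 bits, is 0xC61C3578.
Split into bytes (most-significant first): C6 1C 35 78.
Big-endian: lowest address holds the most-significant byte.
So the memory order matches the most-significant-first order: C6 1C 35 78.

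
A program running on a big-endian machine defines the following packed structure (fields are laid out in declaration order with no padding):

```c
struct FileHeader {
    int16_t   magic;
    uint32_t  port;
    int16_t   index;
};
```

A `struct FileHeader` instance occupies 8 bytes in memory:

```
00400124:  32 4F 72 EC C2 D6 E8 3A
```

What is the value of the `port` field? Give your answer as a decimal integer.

`port` follows `magic` (2 bytes), so it starts at byte offset 2 and occupies 4 bytes.
Bytes at offsets 2..5: 72 EC C2 D6.
Big-endian stores the most-significant byte at the lowest address.
The bytes are already most-significant first: 0x72ECC2D6.
0x72ECC2D6 = 1928118998.

1928118998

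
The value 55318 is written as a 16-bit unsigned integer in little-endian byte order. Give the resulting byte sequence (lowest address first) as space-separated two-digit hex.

16 D8

55318 in hexadecimal, padded to 16 bits, is 0xD816.
Split into bytes (most-significant first): D8 16.
In little-endian order the low byte comes first in memory.
So at ascending addresses the bytes are 16 D8.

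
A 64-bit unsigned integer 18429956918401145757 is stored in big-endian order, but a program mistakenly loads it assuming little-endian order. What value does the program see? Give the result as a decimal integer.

18429956918401145757 in 64-bit hexadecimal is 0xFFC45C2BD30D9B9D.
Stored big-endian, the bytes at ascending addresses are FF C4 5C 2B D3 0D 9B 9D.
Read back as little-endian, the first byte is least significant, giving 0x9D9B0DD32B5CC4FF.
0x9D9B0DD32B5CC4FF = 11356686085961598207.

11356686085961598207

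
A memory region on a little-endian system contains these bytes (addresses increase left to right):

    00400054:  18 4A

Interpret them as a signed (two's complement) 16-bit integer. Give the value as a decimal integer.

18968

In little-endian order the low byte comes first in memory.
Reassemble most-significant byte first: 4A 18 → 0x4A18.
0x4A18 = 18968.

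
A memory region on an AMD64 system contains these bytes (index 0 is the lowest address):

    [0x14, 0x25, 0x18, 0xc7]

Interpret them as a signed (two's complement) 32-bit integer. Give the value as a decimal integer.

In little-endian order the low byte comes first in memory.
Reassemble most-significant byte first: C7 18 25 14 → 0xC7182514.
Top bit is set, so as a signed 32-bit value this is 0xC7182514 − 2^32 = -954718956.

-954718956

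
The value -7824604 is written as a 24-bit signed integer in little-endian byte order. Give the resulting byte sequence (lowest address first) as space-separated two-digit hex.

Two's complement of -7824604 in 24 bits: 7824604 = 0x7764DC; invert → 0x889B23; add 1 → 0x889B24.
Split into bytes (most-significant first): 88 9B 24.
Little-endian: lowest address holds the least-significant byte.
So at ascending addresses the bytes are 24 9B 88.

24 9B 88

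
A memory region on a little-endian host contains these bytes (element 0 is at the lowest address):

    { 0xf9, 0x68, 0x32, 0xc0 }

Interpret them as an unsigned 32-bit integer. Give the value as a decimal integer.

In little-endian order the low byte comes first in memory.
Reassemble most-significant byte first: C0 32 68 F9 → 0xC03268F9.
0xC03268F9 = 3224529145.

3224529145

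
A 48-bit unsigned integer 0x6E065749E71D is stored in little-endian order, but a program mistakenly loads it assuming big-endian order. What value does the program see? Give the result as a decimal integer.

32879205090926

Stored little-endian, the bytes at ascending addresses are 1D E7 49 57 06 6E.
Read back as big-endian, the last byte is least significant, giving 0x1DE74957066E.
0x1DE74957066E = 32879205090926.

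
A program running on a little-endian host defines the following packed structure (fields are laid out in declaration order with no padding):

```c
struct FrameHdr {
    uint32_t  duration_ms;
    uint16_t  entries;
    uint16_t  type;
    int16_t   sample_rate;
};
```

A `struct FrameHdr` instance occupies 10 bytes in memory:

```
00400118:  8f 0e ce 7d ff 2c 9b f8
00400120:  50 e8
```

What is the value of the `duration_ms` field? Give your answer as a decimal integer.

2110656143

`duration_ms` is the first field, at byte offset 0, occupying 4 bytes.
Bytes at offsets 0..3: 8F 0E CE 7D.
Little-endian: lowest address holds the least-significant byte.
Reassemble most-significant byte first: 7D CE 0E 8F → 0x7DCE0E8F.
0x7DCE0E8F = 2110656143.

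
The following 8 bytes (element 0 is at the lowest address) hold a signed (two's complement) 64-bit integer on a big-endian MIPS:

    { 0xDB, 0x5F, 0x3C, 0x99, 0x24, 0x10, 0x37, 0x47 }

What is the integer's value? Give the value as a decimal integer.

-2639324228183115961

Big-endian stores the most-significant byte at the lowest address.
The bytes are already most-significant first: 0xDB5F3C9924103747.
Top bit is set, so as a signed 64-bit value this is 0xDB5F3C9924103747 − 2^64 = -2639324228183115961.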